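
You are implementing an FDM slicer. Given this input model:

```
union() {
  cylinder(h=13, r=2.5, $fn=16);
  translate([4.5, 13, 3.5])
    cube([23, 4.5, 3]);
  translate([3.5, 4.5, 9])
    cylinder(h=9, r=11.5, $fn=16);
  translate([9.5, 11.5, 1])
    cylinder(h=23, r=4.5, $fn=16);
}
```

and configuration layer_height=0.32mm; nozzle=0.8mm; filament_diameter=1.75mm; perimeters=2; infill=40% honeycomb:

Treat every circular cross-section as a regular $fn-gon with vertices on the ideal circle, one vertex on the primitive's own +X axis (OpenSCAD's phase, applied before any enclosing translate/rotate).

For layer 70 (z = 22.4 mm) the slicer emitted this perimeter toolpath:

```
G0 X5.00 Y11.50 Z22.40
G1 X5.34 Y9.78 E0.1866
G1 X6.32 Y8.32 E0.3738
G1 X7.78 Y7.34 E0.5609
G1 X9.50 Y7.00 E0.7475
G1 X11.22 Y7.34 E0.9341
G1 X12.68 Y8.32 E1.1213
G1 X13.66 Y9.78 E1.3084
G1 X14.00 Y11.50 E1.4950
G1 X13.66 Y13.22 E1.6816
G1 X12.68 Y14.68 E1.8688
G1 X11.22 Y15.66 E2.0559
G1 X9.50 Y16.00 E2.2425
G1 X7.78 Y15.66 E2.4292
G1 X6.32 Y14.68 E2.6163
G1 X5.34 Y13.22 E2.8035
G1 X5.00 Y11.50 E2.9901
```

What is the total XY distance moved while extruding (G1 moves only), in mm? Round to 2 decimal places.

Sum the Euclidean lengths of each G1 segment: total = 28.09 mm.

28.09 mm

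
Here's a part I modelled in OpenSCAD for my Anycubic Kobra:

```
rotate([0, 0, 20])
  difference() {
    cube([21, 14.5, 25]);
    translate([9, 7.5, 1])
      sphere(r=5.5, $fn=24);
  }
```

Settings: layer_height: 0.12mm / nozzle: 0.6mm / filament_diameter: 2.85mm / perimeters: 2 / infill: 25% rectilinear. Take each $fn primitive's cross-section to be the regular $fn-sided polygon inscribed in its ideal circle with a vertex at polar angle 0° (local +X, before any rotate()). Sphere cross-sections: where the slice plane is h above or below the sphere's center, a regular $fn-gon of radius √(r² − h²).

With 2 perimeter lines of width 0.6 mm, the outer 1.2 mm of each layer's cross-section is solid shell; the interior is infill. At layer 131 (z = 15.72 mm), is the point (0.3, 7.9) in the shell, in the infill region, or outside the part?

At z = 15.72 mm: the 21×14.5 cube contributes its full rectangle; the sphere at (9, 7.5) is not intersected at this z (|z−center|=14.720 > r=5.5); After the difference (first − rest): none of the subtracted shapes is present at this height, so the 21×14.5 cube is unchanged — 1 connected region; (rotated 20° about Z; rotation is an isometry so areas/perimeters/island counts are preserved). Overall, the cross-section is a single solid region. Undo the 20° rotation: the query point maps to (2.984, 7.321) in the un-rotated model frame. The nearest boundary edge runs (0.00, 14.50)→(0.00, 0.00); distance from the point to it = 2.98 mm. The point is inside the cross-section and 2.98 mm from the nearest boundary — more than the 1.2 mm shell width (2 × 0.6), so it's in the infill interior.

infill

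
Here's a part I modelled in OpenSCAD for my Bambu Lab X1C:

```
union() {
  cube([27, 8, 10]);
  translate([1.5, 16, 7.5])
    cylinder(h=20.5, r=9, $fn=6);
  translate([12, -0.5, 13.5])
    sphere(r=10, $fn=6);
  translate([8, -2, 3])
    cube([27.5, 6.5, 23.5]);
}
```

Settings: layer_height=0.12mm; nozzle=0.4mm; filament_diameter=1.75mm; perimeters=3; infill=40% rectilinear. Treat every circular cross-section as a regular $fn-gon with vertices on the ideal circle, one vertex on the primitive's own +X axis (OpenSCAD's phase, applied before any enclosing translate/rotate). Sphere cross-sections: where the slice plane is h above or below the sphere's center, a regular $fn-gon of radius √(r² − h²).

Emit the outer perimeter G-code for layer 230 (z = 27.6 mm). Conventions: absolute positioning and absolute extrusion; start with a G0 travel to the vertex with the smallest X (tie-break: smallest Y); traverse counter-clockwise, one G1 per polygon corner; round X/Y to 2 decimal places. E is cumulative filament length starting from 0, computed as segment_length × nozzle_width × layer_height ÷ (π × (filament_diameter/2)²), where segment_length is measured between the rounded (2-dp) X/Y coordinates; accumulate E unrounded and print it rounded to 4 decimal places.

At z = 27.6 mm: the cube is not intersected at this z (z outside [0, 10]); the r=9 cylinder at (1.5, 16) contributes a regular 6-gon of circumradius 9; the sphere at (12, -0.5) does not reach this height (|z−center|=14.100 > r=10); the cube at (8, -2) is absent (z outside [3, 26.5]); Taking the union: only the r=9 cylinder at (1.5, 16) is present, so the union is just that shape — 1 connected region. The outline is a single polygon with 6 vertices. Extrusion per mm of travel: 0.4 × 0.12 / (π × 0.875²) = 0.019956. Accumulating E over each segment gives final E = 1.0773.

G0 X-7.50 Y16.00 Z27.60
G1 X-3.00 Y8.21 E0.1795
G1 X6.00 Y8.21 E0.3591
G1 X10.50 Y16.00 E0.5387
G1 X6.00 Y23.79 E0.7182
G1 X-3.00 Y23.79 E0.8978
G1 X-7.50 Y16.00 E1.0773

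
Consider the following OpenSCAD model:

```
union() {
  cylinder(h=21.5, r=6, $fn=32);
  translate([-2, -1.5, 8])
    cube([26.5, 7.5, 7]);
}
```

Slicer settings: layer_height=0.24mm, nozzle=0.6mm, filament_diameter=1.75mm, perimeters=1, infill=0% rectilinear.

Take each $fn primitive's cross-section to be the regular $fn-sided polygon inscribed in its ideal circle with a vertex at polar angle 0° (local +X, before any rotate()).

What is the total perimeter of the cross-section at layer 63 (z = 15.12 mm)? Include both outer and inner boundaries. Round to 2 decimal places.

37.64 mm

At z = 15.12 mm: the r=6 cylinder gives a regular 32-gon of circumradius 6 (constant along its height) (perimeter = 2·32·6.000·sin(180°/32) = 37.64 mm); the cube at (-2, -1.5) is not intersected at this z (z outside [8, 15]); Merging all regions: only the r=6 cylinder is present, so the union is just that shape — boundary = 37.64 mm. Overall, the cross-section is a single solid region. Total boundary length (outer) = 37.64 mm.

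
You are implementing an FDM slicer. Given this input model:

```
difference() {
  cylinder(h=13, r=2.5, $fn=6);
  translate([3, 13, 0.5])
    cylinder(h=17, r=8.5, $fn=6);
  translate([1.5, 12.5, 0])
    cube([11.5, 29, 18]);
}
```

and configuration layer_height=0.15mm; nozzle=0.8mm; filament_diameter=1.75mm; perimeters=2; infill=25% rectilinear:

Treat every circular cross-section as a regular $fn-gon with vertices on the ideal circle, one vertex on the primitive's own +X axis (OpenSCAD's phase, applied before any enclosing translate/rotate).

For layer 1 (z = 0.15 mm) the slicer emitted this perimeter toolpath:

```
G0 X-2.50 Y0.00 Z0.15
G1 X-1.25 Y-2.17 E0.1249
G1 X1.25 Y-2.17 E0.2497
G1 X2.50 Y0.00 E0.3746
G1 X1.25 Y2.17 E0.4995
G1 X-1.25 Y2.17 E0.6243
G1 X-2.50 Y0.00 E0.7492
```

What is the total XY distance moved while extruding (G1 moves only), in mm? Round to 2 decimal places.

Sum the Euclidean lengths of each G1 segment: total = 15.02 mm.

15.02 mm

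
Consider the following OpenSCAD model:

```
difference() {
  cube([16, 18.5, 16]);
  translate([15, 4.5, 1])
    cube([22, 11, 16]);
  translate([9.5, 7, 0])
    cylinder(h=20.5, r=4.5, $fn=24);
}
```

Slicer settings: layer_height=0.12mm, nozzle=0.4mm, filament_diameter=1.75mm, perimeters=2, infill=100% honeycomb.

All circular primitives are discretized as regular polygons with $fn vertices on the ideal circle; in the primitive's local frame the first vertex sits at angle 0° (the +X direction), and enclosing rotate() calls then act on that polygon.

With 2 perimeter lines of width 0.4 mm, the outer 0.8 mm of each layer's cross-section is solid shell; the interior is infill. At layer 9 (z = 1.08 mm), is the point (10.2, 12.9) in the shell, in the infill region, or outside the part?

infill

At z = 1.08 mm: the 16×18.5 cube contributes its full rectangle; the cube at (15, 4.5) (footprint 22×11) is included at this height; the r=4.5 cylinder at (9.5, 7) contributes a regular 24-gon of circumradius 4.5; After the difference (first − rest): starting from the 16×18.5 cube, the 22×11 cube at (15, 4.5) partially overlaps it — only the 11.00 mm² overlap (of its 242.00 mm²) is removed, clipping the outline; the r=4.5 cylinder at (9.5, 7) lies wholly inside it (removes its full 62.89 mm² and its 28.19 mm outline becomes a hole wall) — 1 connected region with 1 hole. Overall, the cross-section is one region with 1 hole. The nearest boundary edge runs (10.66, 11.35)→(9.50, 11.50); distance from the point to it = 1.48 mm. The point is inside the cross-section and 1.48 mm from the nearest boundary — more than the 0.8 mm shell width (2 × 0.4), so it's in the infill interior.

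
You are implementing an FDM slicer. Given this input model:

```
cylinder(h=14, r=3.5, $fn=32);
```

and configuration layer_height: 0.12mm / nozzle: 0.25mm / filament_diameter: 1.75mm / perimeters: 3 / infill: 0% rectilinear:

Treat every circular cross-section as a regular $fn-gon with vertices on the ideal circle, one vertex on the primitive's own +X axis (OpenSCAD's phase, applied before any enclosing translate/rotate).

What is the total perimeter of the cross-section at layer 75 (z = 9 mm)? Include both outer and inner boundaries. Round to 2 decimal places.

At z = 9 mm: the r=3.5 cylinder contributes a regular 32-gon of circumradius 3.5 (perimeter = 2·32·3.500·sin(180°/32) = 21.96 mm). Overall, the cross-section is a single solid region. Total boundary length (outer) = 21.96 mm.

21.96 mm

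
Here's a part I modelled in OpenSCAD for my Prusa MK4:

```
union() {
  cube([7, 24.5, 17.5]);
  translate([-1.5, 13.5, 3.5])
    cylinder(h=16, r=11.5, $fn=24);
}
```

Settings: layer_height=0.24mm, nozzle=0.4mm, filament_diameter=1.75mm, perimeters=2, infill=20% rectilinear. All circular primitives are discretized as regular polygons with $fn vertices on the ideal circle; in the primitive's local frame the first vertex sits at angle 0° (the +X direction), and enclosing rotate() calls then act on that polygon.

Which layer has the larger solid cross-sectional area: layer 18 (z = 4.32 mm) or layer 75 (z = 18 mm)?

Layer 18 (z = 4.32): the cube is present — its section is the full 7×24.5 rectangle (area 171.50 mm²); the r=11.5 cylinder at (-1.5, 13.5) contributes a regular 24-gon of circumradius 11.5 (area = (24/2)·11.500²·sin(360°/24) = 410.75 mm²); Merging all regions: the regions partially overlap — summed areas 582.25 mm² minus the doubly-counted overlap 140.10 mm² gives 442.14 mm² — area = 442.14 mm². So its area = 442.14 mm². Layer 75 (z = 18): the cube is not intersected at this z (z outside [0, 17.5]); the cylinder at (-1.5, 13.5): section is a regular 24-gon, circumradius r=11.5 (area = (24/2)·11.500²·sin(360°/24) = 410.75 mm²); Combining (union): only the r=11.5 cylinder at (-1.5, 13.5) is present, so the union is just that shape — area = 410.75 mm². So its area = 410.75 mm². Layer 18 is larger (442.14 vs 410.75 mm²).

layer 18 (z = 4.32 mm)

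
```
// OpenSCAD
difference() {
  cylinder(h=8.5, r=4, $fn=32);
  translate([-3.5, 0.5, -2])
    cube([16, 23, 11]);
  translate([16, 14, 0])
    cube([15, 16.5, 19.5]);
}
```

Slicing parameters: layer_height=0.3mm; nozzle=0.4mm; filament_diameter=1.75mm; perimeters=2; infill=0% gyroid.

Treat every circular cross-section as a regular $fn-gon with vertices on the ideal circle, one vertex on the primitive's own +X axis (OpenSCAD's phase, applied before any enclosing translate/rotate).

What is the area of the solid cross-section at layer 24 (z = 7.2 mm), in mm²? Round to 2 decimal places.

At z = 7.2 mm: the cylinder: section is a regular 32-gon, circumradius r=4 (area = (32/2)·4.000²·sin(360°/32) = 49.94 mm²); the cube at (-3.5, 0.5) (footprint 16×23) is included at this height (area 368.00 mm²); the cube at (16, 14) (footprint 15×16.5) is included at this height (area 247.50 mm²); Taking the first minus the rest: starting from the r=4 cylinder (49.94 mm²), the 16×23 cube at (-3.5, 0.5) partially overlaps it — only the 20.61 mm² overlap (of its 368.00 mm²) is removed, clipping the outline; the 15×16.5 cube at (16, 14) misses the remaining region (no effect) — area = 29.34 mm². Overall, the cross-section is a single solid region. Net area = 29.34 mm².

29.34 mm²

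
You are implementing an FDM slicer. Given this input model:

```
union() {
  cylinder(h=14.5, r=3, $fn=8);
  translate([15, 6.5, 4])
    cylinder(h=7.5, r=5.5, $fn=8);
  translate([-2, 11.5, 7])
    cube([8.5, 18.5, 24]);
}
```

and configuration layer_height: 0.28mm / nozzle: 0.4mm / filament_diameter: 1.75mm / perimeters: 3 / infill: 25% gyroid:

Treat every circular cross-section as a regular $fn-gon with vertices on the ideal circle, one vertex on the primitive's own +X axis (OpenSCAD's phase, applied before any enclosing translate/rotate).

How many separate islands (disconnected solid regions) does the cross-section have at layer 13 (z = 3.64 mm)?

At z = 3.64 mm: the r=3 cylinder gives a regular 8-gon of circumradius 3 (constant along its height); the cylinder at (15, 6.5) is absent (z outside [4, 11.5]); the cube at (-2, 11.5) does not reach this height (z outside [7, 31]); Merging all regions: only the r=3 cylinder is present, so the union is just that shape — 1 connected region. Overall, the cross-section is a single solid region. Island count = 1.

1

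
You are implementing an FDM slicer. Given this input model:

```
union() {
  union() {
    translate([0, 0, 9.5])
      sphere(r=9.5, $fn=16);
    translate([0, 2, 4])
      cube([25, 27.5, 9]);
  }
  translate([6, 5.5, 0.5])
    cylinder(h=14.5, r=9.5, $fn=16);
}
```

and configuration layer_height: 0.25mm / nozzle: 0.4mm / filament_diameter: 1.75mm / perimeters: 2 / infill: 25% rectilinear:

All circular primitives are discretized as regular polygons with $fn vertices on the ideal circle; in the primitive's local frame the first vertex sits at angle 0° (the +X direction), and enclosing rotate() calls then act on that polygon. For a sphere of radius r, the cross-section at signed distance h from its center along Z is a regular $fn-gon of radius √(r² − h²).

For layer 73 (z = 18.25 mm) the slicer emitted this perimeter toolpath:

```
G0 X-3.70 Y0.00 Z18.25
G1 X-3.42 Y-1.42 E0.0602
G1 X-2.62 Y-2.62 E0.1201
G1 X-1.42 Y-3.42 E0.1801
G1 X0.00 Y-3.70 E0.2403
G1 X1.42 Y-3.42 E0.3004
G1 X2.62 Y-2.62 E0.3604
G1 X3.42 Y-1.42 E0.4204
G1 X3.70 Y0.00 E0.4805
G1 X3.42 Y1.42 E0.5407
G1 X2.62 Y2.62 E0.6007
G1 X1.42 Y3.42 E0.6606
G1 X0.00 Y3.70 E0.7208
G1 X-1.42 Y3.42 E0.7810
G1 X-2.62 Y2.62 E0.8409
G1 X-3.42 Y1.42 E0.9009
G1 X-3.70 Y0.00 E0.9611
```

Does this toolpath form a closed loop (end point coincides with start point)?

yes

Start point (G0): (-3.70, 0.00). End point (last G1): the path returns to the start — closed.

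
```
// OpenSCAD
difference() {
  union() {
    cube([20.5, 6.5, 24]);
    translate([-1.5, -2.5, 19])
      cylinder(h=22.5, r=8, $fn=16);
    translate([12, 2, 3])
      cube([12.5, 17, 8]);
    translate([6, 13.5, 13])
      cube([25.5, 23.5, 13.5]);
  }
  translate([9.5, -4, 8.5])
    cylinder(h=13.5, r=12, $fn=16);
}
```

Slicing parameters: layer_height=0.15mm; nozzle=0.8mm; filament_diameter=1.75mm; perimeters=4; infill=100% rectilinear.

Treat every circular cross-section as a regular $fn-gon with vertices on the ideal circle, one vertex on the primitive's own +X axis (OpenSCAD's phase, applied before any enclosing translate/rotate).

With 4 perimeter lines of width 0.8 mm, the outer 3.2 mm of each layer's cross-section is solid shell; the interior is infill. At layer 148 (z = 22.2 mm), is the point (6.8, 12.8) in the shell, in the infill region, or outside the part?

outside

At z = 22.2 mm: the cube (footprint 20.5×6.5) is included at this height; the r=8 cylinder at (-1.5, -2.5) gives a regular 16-gon of circumradius 8 (constant along its height); the cube at (12, 2) does not reach this height (z outside [3, 11]); the cube at (6, 13.5) is present — its section is the full 25.5×23.5 rectangle; Combining (union): the regions partially overlap (shared area 21.58 mm²), so overlapping operands fuse into one piece — 2 connected regions; the cylinder at (9.5, -4) is absent (z outside [8.5, 22]); After the difference (first − rest): none of the subtracted shapes is present at this height, so that combined region is unchanged — 2 connected regions. Overall, the cross-section has 2 separate islands. The nearest boundary edge runs (31.50, 13.50)→(6.00, 13.50); distance from the point to it = 0.70 mm. The point is not inside any of the regions above, so it lies outside the cross-section (0.70 mm from the nearest boundary).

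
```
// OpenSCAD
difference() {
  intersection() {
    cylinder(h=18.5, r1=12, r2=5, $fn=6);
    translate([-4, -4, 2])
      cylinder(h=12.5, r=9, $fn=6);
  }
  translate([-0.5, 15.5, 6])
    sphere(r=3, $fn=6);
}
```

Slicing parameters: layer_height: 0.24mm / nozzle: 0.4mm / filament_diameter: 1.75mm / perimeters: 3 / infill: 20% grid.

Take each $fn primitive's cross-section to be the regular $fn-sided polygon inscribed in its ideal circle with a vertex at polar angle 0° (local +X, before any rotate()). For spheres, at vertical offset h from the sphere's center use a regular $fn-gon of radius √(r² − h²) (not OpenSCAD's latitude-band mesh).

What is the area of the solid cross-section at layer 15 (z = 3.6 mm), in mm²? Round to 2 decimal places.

149.36 mm²

At z = 3.6 mm: the cone (r1=12→r2=5) has section circumradius 10.638 here — a regular 6-gon (area = (6/2)·10.638²·sin(360°/6) = 294.01 mm²); the r=9 cylinder at (-4, -4) contributes a regular 6-gon of circumradius 9 (area = (6/2)·9.000²·sin(360°/6) = 210.44 mm²); Taking the intersection: the r=9 cylinder at (-4, -4) partially overlaps the cone; clipping to the common part keeps 149.36 mm² — area = 149.36 mm²; the r=3 sphere at (-0.5, 15.5) slices to a regular 6-gon of circumradius 1.800 (√(r²−h²) with h=2.4 from center) (area = (6/2)·1.800²·sin(360°/6) = 8.42 mm²); Taking the first minus the rest: starting from the result so far (149.36 mm²), the r=3 sphere at (-0.5, 15.5) misses the remaining region (no effect) — area = 149.36 mm². Overall, the cross-section is a single solid region. Net area = 149.36 mm².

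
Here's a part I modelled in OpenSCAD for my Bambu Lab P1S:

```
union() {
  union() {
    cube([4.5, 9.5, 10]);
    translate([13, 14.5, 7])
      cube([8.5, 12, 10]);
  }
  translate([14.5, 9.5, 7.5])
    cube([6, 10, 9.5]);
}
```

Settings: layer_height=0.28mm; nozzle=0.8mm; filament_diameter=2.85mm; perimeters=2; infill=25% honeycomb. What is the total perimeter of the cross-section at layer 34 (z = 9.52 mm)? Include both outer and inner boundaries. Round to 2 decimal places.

At z = 9.52 mm: the 4.5×9.5 cube contributes its full rectangle (perimeter 28.00 mm); the cube at (13, 14.5) is present — its section is the full 8.5×12 rectangle (perimeter 41.00 mm); Combining (union): the 2 present regions are separate (no shared area or edge), so areas and boundary lengths simply add and each stays a separate island — boundary = 69.00 mm; the cube at (14.5, 9.5) is present — its section is the full 6×10 rectangle (perimeter 32.00 mm); Merging all regions: the regions partially overlap (shared area 30.00 mm²), so the edge portions inside another operand are dropped and the merged outline is re-measured after clipping — boundary = 79.00 mm. Overall, the cross-section has 2 separate islands. Total boundary length (outer) = 79.00 mm.

79.00 mm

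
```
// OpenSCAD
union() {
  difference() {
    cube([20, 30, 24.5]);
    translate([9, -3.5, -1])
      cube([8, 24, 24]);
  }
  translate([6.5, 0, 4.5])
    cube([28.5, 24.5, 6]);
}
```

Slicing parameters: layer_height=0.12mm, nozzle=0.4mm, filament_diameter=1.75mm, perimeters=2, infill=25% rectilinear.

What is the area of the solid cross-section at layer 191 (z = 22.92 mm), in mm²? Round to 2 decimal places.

At z = 22.92 mm: the 20×30 cube contributes its full rectangle (area 600.00 mm²); the 8×24 cube at (9, -3.5) contributes its full rectangle (area 192.00 mm²); Taking the first minus the rest: starting from the 20×30 cube (600.00 mm²), the 8×24 cube at (9, -3.5) partially overlaps it — only the 164.00 mm² overlap (of its 192.00 mm²) is removed, clipping the outline — area = 436.00 mm²; the cube at (6.5, 0) is absent (z outside [4.5, 10.5]); Taking the union: only the result so far is present, so the union is just that shape — area = 436.00 mm². Overall, the cross-section is a single solid region. Net area = 436.00 mm².

436.00 mm²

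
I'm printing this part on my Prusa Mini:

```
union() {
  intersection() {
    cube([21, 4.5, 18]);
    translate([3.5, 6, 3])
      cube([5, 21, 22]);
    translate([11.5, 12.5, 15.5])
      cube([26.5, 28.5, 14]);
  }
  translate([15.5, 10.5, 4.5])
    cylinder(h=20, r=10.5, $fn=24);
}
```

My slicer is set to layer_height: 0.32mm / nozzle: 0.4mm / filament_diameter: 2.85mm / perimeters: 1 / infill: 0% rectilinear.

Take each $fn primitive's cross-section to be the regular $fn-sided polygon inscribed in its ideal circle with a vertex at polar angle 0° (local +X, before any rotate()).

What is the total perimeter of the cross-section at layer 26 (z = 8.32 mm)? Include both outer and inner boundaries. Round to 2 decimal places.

65.79 mm

At z = 8.32 mm: the cube is present — its section is the full 21×4.5 rectangle (perimeter 51.00 mm); the cube at (3.5, 6) is present — its section is the full 5×21 rectangle (perimeter 52.00 mm); the cube at (11.5, 12.5) is not intersected at this z (z outside [15.5, 29.5]); After intersecting: at least one operand is absent at this height, so nothing remains; the cylinder at (15.5, 10.5): section is a regular 24-gon, circumradius r=10.5 (perimeter = 2·24·10.500·sin(180°/24) = 65.79 mm); Combining (union): only the r=10.5 cylinder at (15.5, 10.5) is present, so the union is just that shape — boundary = 65.79 mm. Overall, the cross-section is a single solid region. Total boundary length (outer) = 65.79 mm.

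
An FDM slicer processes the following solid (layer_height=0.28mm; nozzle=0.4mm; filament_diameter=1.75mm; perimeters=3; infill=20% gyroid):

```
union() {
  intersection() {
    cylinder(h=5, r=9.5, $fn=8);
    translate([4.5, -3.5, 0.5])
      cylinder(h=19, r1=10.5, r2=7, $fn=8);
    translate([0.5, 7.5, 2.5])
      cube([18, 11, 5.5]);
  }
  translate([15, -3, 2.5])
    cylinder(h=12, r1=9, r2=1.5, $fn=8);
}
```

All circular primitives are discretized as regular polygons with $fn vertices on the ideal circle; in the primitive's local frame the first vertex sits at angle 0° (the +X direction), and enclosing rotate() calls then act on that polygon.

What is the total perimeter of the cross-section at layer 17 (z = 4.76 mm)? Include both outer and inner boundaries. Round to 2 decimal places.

46.46 mm

At z = 4.76 mm: the r=9.5 cylinder contributes a regular 8-gon of circumradius 9.5 (perimeter = 2·8·9.500·sin(180°/8) = 58.17 mm); the cone at (4.5, -3.5): at t=0.224 of its height the radius interpolates to r₁+(r₂−r₁)t = 9.715, giving a regular 8-gon of that circumradius (perimeter = 2·8·9.715·sin(180°/8) = 59.49 mm); the cube at (0.5, 7.5) (footprint 18×11) is included at this height (perimeter 58.00 mm); After intersecting: the cone at (4.5, -3.5) partially overlaps the r=9.5 cylinder; clipping to the common part keeps 158.39 mm²; the 18×11 cube at (0.5, 7.5) does not overlap the running intersection (empty) — nothing remains; the cone at (15, -3) (r1=9→r2=1.5) has section circumradius 7.588 here — a regular 8-gon (perimeter = 2·8·7.588·sin(180°/8) = 46.46 mm); Combining (union): only the cone at (15, -3) is present, so the union is just that shape — boundary = 46.46 mm. Overall, the cross-section is a single solid region. Total boundary length (outer) = 46.46 mm.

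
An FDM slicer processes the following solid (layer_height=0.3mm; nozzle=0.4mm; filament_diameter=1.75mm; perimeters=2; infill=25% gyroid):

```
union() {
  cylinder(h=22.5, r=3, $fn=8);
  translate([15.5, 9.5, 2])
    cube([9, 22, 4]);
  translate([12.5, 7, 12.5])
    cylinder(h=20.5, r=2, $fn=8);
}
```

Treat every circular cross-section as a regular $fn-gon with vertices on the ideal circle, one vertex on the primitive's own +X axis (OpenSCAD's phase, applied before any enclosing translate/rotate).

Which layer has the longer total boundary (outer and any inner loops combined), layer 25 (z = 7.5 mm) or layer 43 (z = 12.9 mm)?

Layer 25 (z = 7.5): the cylinder: section is a regular 8-gon, circumradius r=3 (perimeter = 2·8·3.000·sin(180°/8) = 18.37 mm); the cube at (15.5, 9.5) is absent (z outside [2, 6]); the cylinder at (12.5, 7) is not intersected at this z (z outside [12.5, 33]); Taking the union: only the r=3 cylinder is present, so the union is just that shape — boundary = 18.37 mm. So its perimeter = 18.37 mm. Layer 43 (z = 12.9): the r=3 cylinder contributes a regular 8-gon of circumradius 3 (perimeter = 2·8·3.000·sin(180°/8) = 18.37 mm); the cube at (15.5, 9.5) does not reach this height (z outside [2, 6]); the cylinder at (12.5, 7): section is a regular 8-gon, circumradius r=2 (perimeter = 2·8·2.000·sin(180°/8) = 12.25 mm); Combining (union): the 2 present regions are separate (no shared area or edge), so areas and boundary lengths simply add and each stays a separate island — boundary = 30.61 mm. So its perimeter = 30.61 mm. Layer 43 is larger (30.61 vs 18.37 mm).

layer 43 (z = 12.9 mm)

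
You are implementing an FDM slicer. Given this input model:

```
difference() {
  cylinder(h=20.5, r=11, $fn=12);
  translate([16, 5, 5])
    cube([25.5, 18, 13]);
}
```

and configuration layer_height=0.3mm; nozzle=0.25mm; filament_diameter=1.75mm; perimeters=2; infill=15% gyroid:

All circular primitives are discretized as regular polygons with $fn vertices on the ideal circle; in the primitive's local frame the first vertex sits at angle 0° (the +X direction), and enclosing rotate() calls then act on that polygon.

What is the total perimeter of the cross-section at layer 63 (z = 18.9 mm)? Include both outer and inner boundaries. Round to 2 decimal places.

At z = 18.9 mm: the cylinder: section is a regular 12-gon, circumradius r=11 (perimeter = 2·12·11.000·sin(180°/12) = 68.33 mm); the cube at (16, 5) does not reach this height (z outside [5, 18]); After the difference (first − rest): none of the subtracted shapes is present at this height, so the r=11 cylinder is unchanged — boundary = 68.33 mm. Overall, the cross-section is a single solid region. Total boundary length (outer) = 68.33 mm.

68.33 mm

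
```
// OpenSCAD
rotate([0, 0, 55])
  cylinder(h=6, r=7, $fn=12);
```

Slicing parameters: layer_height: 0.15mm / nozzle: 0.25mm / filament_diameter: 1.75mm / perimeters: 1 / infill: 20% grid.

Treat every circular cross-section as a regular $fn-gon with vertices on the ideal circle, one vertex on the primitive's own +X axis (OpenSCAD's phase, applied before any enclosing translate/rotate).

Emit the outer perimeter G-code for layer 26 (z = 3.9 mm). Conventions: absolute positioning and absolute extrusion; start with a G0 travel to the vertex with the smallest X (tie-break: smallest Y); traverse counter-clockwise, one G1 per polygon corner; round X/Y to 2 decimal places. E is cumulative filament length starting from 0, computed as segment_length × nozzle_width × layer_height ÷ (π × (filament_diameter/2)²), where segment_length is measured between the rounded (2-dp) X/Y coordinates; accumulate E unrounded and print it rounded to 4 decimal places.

G0 X-6.97 Y0.61 Z3.90
G1 X-6.34 Y-2.96 E0.0565
G1 X-4.02 Y-5.73 E0.1129
G1 X-0.61 Y-6.97 E0.1694
G1 X2.96 Y-6.34 E0.2259
G1 X5.73 Y-4.02 E0.2823
G1 X6.97 Y-0.61 E0.3388
G1 X6.34 Y2.96 E0.3954
G1 X4.02 Y5.73 E0.4517
G1 X0.61 Y6.97 E0.5083
G1 X-2.96 Y6.34 E0.5648
G1 X-5.73 Y4.02 E0.6211
G1 X-6.97 Y0.61 E0.6777

At z = 3.9 mm: the r=7 cylinder contributes a regular 12-gon of circumradius 7; (rotated 55° about Z; rotation is an isometry so areas/perimeters/island counts are preserved). The outline is a single polygon with 12 vertices. Extrusion per mm of travel: 0.25 × 0.15 / (π × 0.875²) = 0.015591. Accumulating E over each segment gives final E = 0.6777.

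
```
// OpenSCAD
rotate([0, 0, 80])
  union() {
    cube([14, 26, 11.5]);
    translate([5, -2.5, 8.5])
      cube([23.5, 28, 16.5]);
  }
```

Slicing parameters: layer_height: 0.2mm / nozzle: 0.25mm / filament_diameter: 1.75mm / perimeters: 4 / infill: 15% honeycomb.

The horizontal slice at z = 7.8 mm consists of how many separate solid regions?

At z = 7.8 mm: the cube is present — its section is the full 14×26 rectangle; the cube at (5, -2.5) does not reach this height (z outside [8.5, 25]); Merging all regions: only the 14×26 cube is present, so the union is just that shape — 1 connected region; (whole slice rotated 80° about Z — lengths, areas and connectivity unchanged). The result has 1 disconnected region.

1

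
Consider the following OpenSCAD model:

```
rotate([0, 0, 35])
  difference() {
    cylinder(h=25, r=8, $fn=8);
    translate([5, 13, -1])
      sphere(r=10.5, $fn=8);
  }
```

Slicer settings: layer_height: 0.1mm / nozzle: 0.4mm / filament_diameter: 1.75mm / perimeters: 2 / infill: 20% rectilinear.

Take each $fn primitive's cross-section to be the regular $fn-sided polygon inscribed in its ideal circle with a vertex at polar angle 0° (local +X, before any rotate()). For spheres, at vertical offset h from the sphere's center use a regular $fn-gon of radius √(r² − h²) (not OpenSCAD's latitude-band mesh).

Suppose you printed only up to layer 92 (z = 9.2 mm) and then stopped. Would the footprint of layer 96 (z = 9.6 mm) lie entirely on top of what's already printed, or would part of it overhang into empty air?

entirely on top

Compare the two slices. At z = 9.2: the r=8 cylinder gives a regular 8-gon of circumradius 8 (constant along its height) (area = (8/2)·8.000²·sin(360°/8) = 181.02 mm²); the r=10.5 sphere at (5, 13) slices to a regular 8-gon of circumradius 2.492 (√(r²−h²) with h=10.2 from center) (area = (8/2)·2.492²·sin(360°/8) = 17.56 mm²); After the difference (first − rest): starting from the r=8 cylinder (181.02 mm²), the r=10.5 sphere at (5, 13) misses the remaining region (no effect) — area = 181.02 mm²; (rotated 35° about Z; rotation is an isometry so areas/perimeters/island counts are preserved). At z = 9.6: the r=8 cylinder contributes a regular 8-gon of circumradius 8 (area = (8/2)·8.000²·sin(360°/8) = 181.02 mm²); the sphere at (5, 13) does not reach this height (|z−center|=10.600 > r=10.5); After the difference (first − rest): none of the subtracted shapes is present at this height, so the r=8 cylinder is unchanged — area = 181.02 mm²; (whole slice rotated 35° about Z — lengths, areas and connectivity unchanged). Checking containment: the cross-section at z = 9.6 is a subset of the cross-section at z = 9.2.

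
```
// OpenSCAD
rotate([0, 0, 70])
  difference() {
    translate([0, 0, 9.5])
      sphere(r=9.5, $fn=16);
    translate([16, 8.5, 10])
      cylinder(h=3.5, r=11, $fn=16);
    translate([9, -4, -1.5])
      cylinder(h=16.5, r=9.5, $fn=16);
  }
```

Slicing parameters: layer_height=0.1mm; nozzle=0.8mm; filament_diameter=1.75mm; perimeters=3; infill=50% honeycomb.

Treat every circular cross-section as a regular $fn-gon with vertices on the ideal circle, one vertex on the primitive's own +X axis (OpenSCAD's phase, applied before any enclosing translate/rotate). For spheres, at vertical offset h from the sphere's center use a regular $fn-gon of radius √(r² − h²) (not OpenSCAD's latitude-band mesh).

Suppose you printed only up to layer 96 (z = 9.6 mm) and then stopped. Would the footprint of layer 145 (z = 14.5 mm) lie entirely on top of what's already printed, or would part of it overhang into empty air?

entirely on top

Compare the two slices. At z = 9.6: the sphere: section is a regular 16-gon, circumradius = √(r²−h²) = √(9.5²−0.1²) = 9.499 (area = (16/2)·9.499²·sin(360°/16) = 276.27 mm²); the cylinder at (16, 8.5) does not reach this height (z outside [10, 13.5]); the r=9.5 cylinder at (9, -4) contributes a regular 16-gon of circumradius 9.5 (area = (16/2)·9.500²·sin(360°/16) = 276.30 mm²); Taking the first minus the rest: starting from the r=9.5 sphere (276.27 mm²), the r=9.5 cylinder at (9, -4) partially overlaps it — only the 100.37 mm² overlap (of its 276.30 mm²) is removed, clipping the outline — area = 175.90 mm²; (whole slice rotated 70° about Z — lengths, areas and connectivity unchanged). At z = 14.5: the r=9.5 sphere contributes a regular 16-gon of circumradius √(9.5²−5²) = 8.078 (area = (16/2)·8.078²·sin(360°/16) = 199.76 mm²); the cylinder at (16, 8.5) is not intersected at this z (z outside [10, 13.5]); the r=9.5 cylinder at (9, -4) gives a regular 16-gon of circumradius 9.5 (constant along its height) (area = (16/2)·9.500²·sin(360°/16) = 276.30 mm²); After the difference (first − rest): starting from the r=9.5 sphere (199.76 mm²), the r=9.5 cylinder at (9, -4) partially overlaps it — only the 74.80 mm² overlap (of its 276.30 mm²) is removed, clipping the outline — area = 124.96 mm²; (whole slice rotated 70° about Z — lengths, areas and connectivity unchanged). Checking containment: the cross-section at z = 14.5 is a subset of the cross-section at z = 9.6.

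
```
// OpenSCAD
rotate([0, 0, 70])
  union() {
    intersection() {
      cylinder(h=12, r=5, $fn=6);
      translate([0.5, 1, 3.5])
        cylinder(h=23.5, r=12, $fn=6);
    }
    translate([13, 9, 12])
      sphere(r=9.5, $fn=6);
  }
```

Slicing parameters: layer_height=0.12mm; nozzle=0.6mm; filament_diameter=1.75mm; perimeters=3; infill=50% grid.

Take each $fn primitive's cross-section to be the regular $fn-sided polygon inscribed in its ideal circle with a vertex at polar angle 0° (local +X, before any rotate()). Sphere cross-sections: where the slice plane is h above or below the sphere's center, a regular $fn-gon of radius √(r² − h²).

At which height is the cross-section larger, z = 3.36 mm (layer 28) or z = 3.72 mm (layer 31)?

layer 31 (z = 3.72 mm)

Layer 28 (z = 3.36): the cylinder: section is a regular 6-gon, circumradius r=5 (area = (6/2)·5.000²·sin(360°/6) = 64.95 mm²); the cylinder at (0.5, 1) is not intersected at this z (z outside [3.5, 27]); Keeping only the common overlap: at least one operand is absent at this height, so nothing remains; the r=9.5 sphere at (13, 9) slices to a regular 6-gon of circumradius 3.950 (√(r²−h²) with h=8.64 from center) (area = (6/2)·3.950²·sin(360°/6) = 40.53 mm²); Taking the union: only the r=9.5 sphere at (13, 9) is present, so the union is just that shape — area = 40.53 mm²; (rotated 70° about Z; rotation is an isometry so areas/perimeters/island counts are preserved). So its area = 40.53 mm². Layer 31 (z = 3.72): the r=5 cylinder contributes a regular 6-gon of circumradius 5 (area = (6/2)·5.000²·sin(360°/6) = 64.95 mm²); the r=12 cylinder at (0.5, 1) gives a regular 6-gon of circumradius 12 (constant along its height) (area = (6/2)·12.000²·sin(360°/6) = 374.12 mm²); After intersecting: the r=5 cylinder lies inside the r=12 cylinder at (0.5, 1), so it is kept whole — area = 64.95 mm²; the r=9.5 sphere at (13, 9) contributes a regular 6-gon of circumradius √(9.5²−8.28²) = 4.657 (area = (6/2)·4.657²·sin(360°/6) = 56.36 mm²); Merging all regions: the 2 present regions are separate (no shared area or edge), so areas and boundary lengths simply add and each stays a separate island — area = 121.31 mm²; (rotated 70° about Z; rotation is an isometry so areas/perimeters/island counts are preserved). So its area = 121.31 mm². Layer 31 is larger (121.31 vs 40.53 mm²).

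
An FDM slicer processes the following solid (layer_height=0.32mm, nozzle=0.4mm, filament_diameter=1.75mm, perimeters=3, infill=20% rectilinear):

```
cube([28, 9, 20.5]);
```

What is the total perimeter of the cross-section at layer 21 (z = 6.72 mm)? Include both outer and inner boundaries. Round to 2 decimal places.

At z = 6.72 mm: the cube is present — its section is the full 28×9 rectangle (perimeter 74.00 mm). Overall, the cross-section is a single solid region. Total boundary length (outer) = 74.00 mm.

74.00 mm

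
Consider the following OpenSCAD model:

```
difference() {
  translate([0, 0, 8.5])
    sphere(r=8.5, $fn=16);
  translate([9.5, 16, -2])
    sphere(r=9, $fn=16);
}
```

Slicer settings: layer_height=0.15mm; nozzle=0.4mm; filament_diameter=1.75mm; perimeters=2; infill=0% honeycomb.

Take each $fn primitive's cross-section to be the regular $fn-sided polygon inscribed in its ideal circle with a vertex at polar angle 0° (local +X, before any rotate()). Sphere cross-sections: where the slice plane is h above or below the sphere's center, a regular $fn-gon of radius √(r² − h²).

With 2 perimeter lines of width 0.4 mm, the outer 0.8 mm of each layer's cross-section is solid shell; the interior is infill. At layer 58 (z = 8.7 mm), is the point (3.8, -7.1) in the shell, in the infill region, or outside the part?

At z = 8.7 mm: the r=8.5 sphere contributes a regular 16-gon of circumradius √(8.5²−0.2²) = 8.498; the sphere at (9.5, 16) is absent (|z−center|=10.700 > r=9); After the difference (first − rest): none of the subtracted shapes is present at this height, so the r=8.5 sphere is unchanged — 1 connected region. Overall, the cross-section is a single solid region. The nearest boundary edge runs (3.25, -7.85)→(6.01, -6.01); distance from the point to it = 0.32 mm. The point is inside the cross-section, 0.32 mm from the nearest boundary — within the 0.8 mm shell band (2 × 0.4).

shell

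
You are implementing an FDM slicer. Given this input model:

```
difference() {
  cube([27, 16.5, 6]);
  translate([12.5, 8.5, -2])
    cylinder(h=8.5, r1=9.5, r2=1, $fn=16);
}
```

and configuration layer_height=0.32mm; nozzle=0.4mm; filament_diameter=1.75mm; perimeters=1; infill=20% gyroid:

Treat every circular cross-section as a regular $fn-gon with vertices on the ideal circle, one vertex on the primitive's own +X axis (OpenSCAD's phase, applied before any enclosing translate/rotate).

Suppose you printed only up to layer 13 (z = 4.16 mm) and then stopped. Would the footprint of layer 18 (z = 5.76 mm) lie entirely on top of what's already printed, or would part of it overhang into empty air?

Compare the two slices. At z = 4.16: the cube is present — its section is the full 27×16.5 rectangle (area 445.50 mm²); the cone at (12.5, 8.5) contributes a regular 16-gon of circumradius 3.340 (interpolated between r1=9.5 and r2=1 at t=0.725) (area = (16/2)·3.340²·sin(360°/16) = 34.15 mm²); Subtracting the remaining from the first: starting from the 27×16.5 cube (445.50 mm²), the cone at (12.5, 8.5) lies wholly inside it (removes its full 34.15 mm² and its 20.85 mm outline becomes a hole wall) — area = 411.35 mm². At z = 5.76: the cube (footprint 27×16.5) is included at this height (area 445.50 mm²); the cone at (12.5, 8.5) (r1=9.5→r2=1) has section circumradius 1.740 here — a regular 16-gon (area = (16/2)·1.740²·sin(360°/16) = 9.27 mm²); Taking the first minus the rest: starting from the 27×16.5 cube (445.50 mm²), the cone at (12.5, 8.5) lies wholly inside it (removes its full 9.27 mm² and its 10.86 mm outline becomes a hole wall) — area = 436.23 mm². Checking containment: at z = 5.76 the cross-section extends beyond the z = 4.16 cross-section by about 24.88 mm².

part overhangs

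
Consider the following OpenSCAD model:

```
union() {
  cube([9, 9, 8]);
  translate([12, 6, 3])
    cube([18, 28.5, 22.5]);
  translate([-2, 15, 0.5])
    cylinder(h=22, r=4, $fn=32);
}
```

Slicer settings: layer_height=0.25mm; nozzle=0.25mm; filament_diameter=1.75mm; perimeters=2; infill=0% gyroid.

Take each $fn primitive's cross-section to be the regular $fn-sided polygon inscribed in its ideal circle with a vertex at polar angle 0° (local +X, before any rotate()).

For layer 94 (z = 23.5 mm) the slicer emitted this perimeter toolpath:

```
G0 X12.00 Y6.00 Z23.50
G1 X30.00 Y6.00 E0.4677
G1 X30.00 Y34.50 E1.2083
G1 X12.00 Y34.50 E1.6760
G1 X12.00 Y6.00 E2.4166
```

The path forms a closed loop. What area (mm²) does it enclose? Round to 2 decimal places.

513.00 mm²

Apply the shoelace formula to the sequence of (X, Y) vertices; enclosed area = 513.00 mm².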